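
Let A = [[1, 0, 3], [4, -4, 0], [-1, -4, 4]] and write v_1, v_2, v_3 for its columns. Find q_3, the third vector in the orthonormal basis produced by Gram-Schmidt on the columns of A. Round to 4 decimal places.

q_3 = (0.9623, -0.1925, 0.1925)

q_1 = v_1/‖v_1‖ = (1, 4, -1)/4.2426 = (0.2357, 0.9428, -0.2357).
r_{12} = q_1·v_2 = -2.8284.
u_2 = v_2 + 2.8284·q_1 = (0.6667, -1.3333, -4.6667).
‖u_2‖ = 4.8990, so q_2 = (0.1361, -0.2722, -0.9526).
r_{13} = q_1·v_3 = -0.2357; r_{23} = q_2·v_3 = -3.4021.
u_3 = v_3 + 0.2357·q_1 + 3.4021·q_2 = (3.5185, -0.7037, 0.7037).
‖u_3‖ = 3.6566, so q_3 = (0.9623, -0.1925, 0.1925).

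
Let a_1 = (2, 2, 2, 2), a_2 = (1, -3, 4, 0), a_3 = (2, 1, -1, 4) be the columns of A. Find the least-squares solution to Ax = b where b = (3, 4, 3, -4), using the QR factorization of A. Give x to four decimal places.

x = (2.1810, -0.5517, -1.7241)

a_1 = (2, 2, 2, 2); ‖a_1‖ = 4.0000, so e_1 = (0.5000, 0.5000, 0.5000, 0.5000).
e_1·a_2 = 0.5000·1 + 0.5000·(-3) + 0.5000·4 + 0.5000·0 = 1.0000.
u_2 = a_2 − 1.0000·e_1 = (0.5000, -3.5000, 3.5000, -0.5000).
‖u_2‖ = 5.0000, so e_2 = (0.1000, -0.7000, 0.7000, -0.1000).
e_1·a_3 = 0.5000·2 + 0.5000·1 + 0.5000·(-1) + 0.5000·4 = 3.0000; e_2·a_3 = 0.1000·2 + (-0.7000)·1 + 0.7000·(-1) + (-0.1000)·4 = -1.6000.
u_3 = a_3 − 3.0000·e_1 + 1.6000·e_2 = (0.6600, -1.6200, -1.3800, 2.3400).
‖u_3‖ = 3.2311, so e_3 = (0.2043, -0.5014, -0.4271, 0.7242).
Qᵀb = (3.0000, 0.0000, -5.5709).
Back-substitute: x_3 = -5.5709/3.2311 = -1.7241.
x_2 = (0.0000 + 1.6000·(-1.7241))/5.0000 = -0.5517.
x_1 = (3.0000 − 1.0000·(-0.5517) − 3.0000·(-1.7241))/4.0000 = 2.1810.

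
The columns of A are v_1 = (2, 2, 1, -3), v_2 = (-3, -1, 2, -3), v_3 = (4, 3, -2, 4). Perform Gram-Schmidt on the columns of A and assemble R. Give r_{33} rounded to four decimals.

v_1 = (2, 2, 1, -3); ‖v_1‖ = 4.2426, so e_1 = (0.4714, 0.4714, 0.2357, -0.7071).
e_1·v_2 = 0.4714·(-3) + 0.4714·(-1) + 0.2357·2 + (-0.7071)·(-3) = 0.7071.
u_2 = v_2 − 0.7071·e_1 = (-3.3333, -1.3333, 1.8333, -2.5000).
‖u_2‖ = 4.7434, so e_2 = (-0.7027, -0.2811, 0.3865, -0.5270).
e_1·v_3 = 0.4714·4 + 0.4714·3 + 0.2357·(-2) + (-0.7071)·4 = 0.0000; e_2·v_3 = (-0.7027)·4 + (-0.2811)·3 + 0.3865·(-2) + (-0.5270)·4 = -6.5354.
u_3 = v_3 + 0.0000·e_1 + 6.5354·e_2 = (-0.5926, 1.1630, 0.5259, 0.5556).
r_{33} = ‖u_3‖ = 1.5129.

r_{33} = 1.5129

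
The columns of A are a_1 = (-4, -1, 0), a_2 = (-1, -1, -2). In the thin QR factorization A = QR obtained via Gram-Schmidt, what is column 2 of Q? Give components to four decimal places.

q_1 = a_1/‖a_1‖ = (-4, -1, 0)/4.1231 = (-0.9701, -0.2425, 0.0000).
r_{12} = q_1·a_2 = 1.2127.
u_2 = a_2 − 1.2127·q_1 = (0.1765, -0.7059, -2.0000).
‖u_2‖ = 2.1282, so q_2 = (0.0829, -0.3317, -0.9397).

q_2 = (0.0829, -0.3317, -0.9397)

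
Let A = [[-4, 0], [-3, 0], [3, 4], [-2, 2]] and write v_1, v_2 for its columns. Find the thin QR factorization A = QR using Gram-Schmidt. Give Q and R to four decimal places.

Q = [[-0.6489, 0.1968], [-0.4867, 0.1476], [0.4867, 0.7871], [-0.3244, 0.5657]], R = [[6.1644, 1.2978], [0.0000, 4.2797]]

e_1 = v_1/‖v_1‖ = (-4, -3, 3, -2)/6.1644 = (-0.6489, -0.4867, 0.4867, -0.3244).
r_{12} = e_1·v_2 = 1.2978.
u_2 = v_2 − 1.2978·e_1 = (0.8421, 0.6316, 3.3684, 2.4211).
‖u_2‖ = 4.2797, so e_2 = (0.1968, 0.1476, 0.7871, 0.5657).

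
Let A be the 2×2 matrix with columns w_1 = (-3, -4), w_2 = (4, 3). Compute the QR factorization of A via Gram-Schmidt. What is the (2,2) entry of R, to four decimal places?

r_{22} = 1.4000

w_1 = (-3, -4); ‖w_1‖ = 5.0000, so q_1 = (-0.6000, -0.8000).
q_1·w_2 = (-0.6000)·4 + (-0.8000)·3 = -4.8000.
u_2 = w_2 + 4.8000·q_1 = (1.1200, -0.8400).
r_{22} = ‖u_2‖ = 1.4000.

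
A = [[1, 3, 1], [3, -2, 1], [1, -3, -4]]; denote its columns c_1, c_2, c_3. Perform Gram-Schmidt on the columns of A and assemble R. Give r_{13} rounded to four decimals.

r_{13} = 0.0000

c_1 = (1, 3, 1); ‖c_1‖ = 3.3166, so q_1 = (0.3015, 0.9045, 0.3015).
r_{13} = q_1·c_3 = 0.0000.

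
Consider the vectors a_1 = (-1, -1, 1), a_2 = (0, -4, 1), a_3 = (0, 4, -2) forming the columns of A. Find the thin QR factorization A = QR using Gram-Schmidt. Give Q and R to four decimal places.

a_1 = (-1, -1, 1); ‖a_1‖ = 1.7321, so q_1 = (-0.5774, -0.5774, 0.5774).
q_1·a_2 = (-0.5774)·0 + (-0.5774)·(-4) + 0.5774·1 = 2.8868.
u_2 = a_2 − 2.8868·q_1 = (1.6667, -2.3333, -0.6667).
‖u_2‖ = 2.9439, so q_2 = (0.5661, -0.7926, -0.2265).
q_1·a_3 = (-0.5774)·0 + (-0.5774)·4 + 0.5774·(-2) = -3.4641; q_2·a_3 = 0.5661·0 + (-0.7926)·4 + (-0.2265)·(-2) = -2.7175.
u_3 = a_3 + 3.4641·q_1 + 2.7175·q_2 = (-0.4615, -0.1538, -0.6154).
‖u_3‖ = 0.7845, so q_3 = (-0.5883, -0.1961, -0.7845).

Q = [[-0.5774, 0.5661, -0.5883], [-0.5774, -0.7926, -0.1961], [0.5774, -0.2265, -0.7845]], R = [[1.7321, 2.8868, -3.4641], [0.0000, 2.9439, -2.7175], [0.0000, 0.0000, 0.7845]]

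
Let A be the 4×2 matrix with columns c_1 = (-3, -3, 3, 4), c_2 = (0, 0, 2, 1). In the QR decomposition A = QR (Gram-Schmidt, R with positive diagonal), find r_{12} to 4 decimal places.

r_{12} = 1.5250

c_1 = (-3, -3, 3, 4); ‖c_1‖ = 6.5574, so q_1 = (-0.4575, -0.4575, 0.4575, 0.6100).
r_{12} = q_1·c_2 = 1.5250.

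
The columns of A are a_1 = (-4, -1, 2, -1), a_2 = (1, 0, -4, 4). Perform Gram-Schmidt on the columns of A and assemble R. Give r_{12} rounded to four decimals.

r_{12} = -3.4112

q_1 = a_1/‖a_1‖ = (-4, -1, 2, -1)/4.6904 = (-0.8528, -0.2132, 0.4264, -0.2132).
r_{12} = q_1·a_2 = -3.4112.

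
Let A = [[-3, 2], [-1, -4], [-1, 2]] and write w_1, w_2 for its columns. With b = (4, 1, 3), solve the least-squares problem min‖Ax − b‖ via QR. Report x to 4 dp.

q_1 = w_1/‖w_1‖ = (-3, -1, -1)/3.3166 = (-0.9045, -0.3015, -0.3015).
r_{12} = q_1·w_2 = -1.2060.
u_2 = w_2 + 1.2060·q_1 = (0.9091, -4.3636, 1.6364).
‖u_2‖ = 4.7482, so q_2 = (0.1915, -0.9190, 0.3446).
Qᵀb = (-4.8242, 0.8807).
Back-substitute: x_2 = 0.8807/4.7482 = 0.1855.
x_1 = (-4.8242 + 1.2060·0.1855)/3.3166 = -1.3871.

x = (-1.3871, 0.1855)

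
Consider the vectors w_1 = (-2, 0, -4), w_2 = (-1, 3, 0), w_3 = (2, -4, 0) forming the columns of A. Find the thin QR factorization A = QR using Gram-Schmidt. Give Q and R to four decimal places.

e_1 = w_1/‖w_1‖ = (-2, 0, -4)/4.4721 = (-0.4472, 0.0000, -0.8944).
r_{12} = e_1·w_2 = 0.4472.
u_2 = w_2 − 0.4472·e_1 = (-0.8000, 3.0000, 0.4000).
‖u_2‖ = 3.1305, so e_2 = (-0.2556, 0.9583, 0.1278).
r_{13} = e_1·w_3 = -0.8944; r_{23} = e_2·w_3 = -4.3444.
u_3 = w_3 + 0.8944·e_1 + 4.3444·e_2 = (0.4898, 0.1633, -0.2449).
‖u_3‖ = 0.5714, so e_3 = (0.8571, 0.2857, -0.4286).

Q = [[-0.4472, -0.2556, 0.8571], [0.0000, 0.9583, 0.2857], [-0.8944, 0.1278, -0.4286]], R = [[4.4721, 0.4472, -0.8944], [0.0000, 3.1305, -4.3444], [0.0000, 0.0000, 0.5714]]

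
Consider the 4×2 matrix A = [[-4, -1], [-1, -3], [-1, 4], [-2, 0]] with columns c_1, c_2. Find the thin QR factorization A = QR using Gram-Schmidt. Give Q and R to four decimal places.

Q = [[-0.8528, -0.0899], [-0.2132, -0.5661], [-0.2132, 0.8177], [-0.4264, 0.0539]], R = [[4.6904, 0.6396], [0.0000, 5.0587]]

e_1 = c_1/‖c_1‖ = (-4, -1, -1, -2)/4.6904 = (-0.8528, -0.2132, -0.2132, -0.4264).
r_{12} = e_1·c_2 = 0.6396.
u_2 = c_2 − 0.6396·e_1 = (-0.4545, -2.8636, 4.1364, 0.2727).
‖u_2‖ = 5.0587, so e_2 = (-0.0899, -0.5661, 0.8177, 0.0539).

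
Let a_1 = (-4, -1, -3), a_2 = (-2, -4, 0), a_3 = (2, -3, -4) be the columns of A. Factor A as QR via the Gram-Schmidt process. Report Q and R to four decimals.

q_1 = a_1/‖a_1‖ = (-4, -1, -3)/5.0990 = (-0.7845, -0.1961, -0.5883).
r_{12} = q_1·a_2 = 2.3534.
u_2 = a_2 − 2.3534·q_1 = (-0.1538, -3.5385, 1.3846).
‖u_2‖ = 3.8028, so q_2 = (-0.0405, -0.9305, 0.3641).
r_{13} = q_1·a_3 = 1.3728; r_{23} = q_2·a_3 = 1.2541.
u_3 = a_3 − 1.3728·q_1 − 1.2541·q_2 = (3.1277, -1.5638, -3.6489).
‖u_3‖ = 5.0540, so q_3 = (0.6189, -0.3094, -0.7220).

Q = [[-0.7845, -0.0405, 0.6189], [-0.1961, -0.9305, -0.3094], [-0.5883, 0.3641, -0.7220]], R = [[5.0990, 2.3534, 1.3728], [0.0000, 3.8028, 1.2541], [0.0000, 0.0000, 5.0540]]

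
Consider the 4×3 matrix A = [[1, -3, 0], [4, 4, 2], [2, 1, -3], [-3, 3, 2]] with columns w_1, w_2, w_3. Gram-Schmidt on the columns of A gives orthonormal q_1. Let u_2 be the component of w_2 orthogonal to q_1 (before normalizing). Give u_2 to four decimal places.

u_2 = (-3.2000, 3.2000, 0.6000, 3.6000)

q_1 = w_1/‖w_1‖ = (1, 4, 2, -3)/5.4772 = (0.1826, 0.7303, 0.3651, -0.5477).
r_{12} = q_1·w_2 = 1.0954.
u_2 = w_2 − 1.0954·q_1 = (-3.2000, 3.2000, 0.6000, 3.6000).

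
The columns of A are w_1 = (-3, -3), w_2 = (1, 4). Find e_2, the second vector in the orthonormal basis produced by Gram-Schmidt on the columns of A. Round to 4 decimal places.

e_1 = w_1/‖w_1‖ = (-3, -3)/4.2426 = (-0.7071, -0.7071).
r_{12} = e_1·w_2 = -3.5355.
u_2 = w_2 + 3.5355·e_1 = (-1.5000, 1.5000).
‖u_2‖ = 2.1213, so e_2 = (-0.7071, 0.7071).

e_2 = (-0.7071, 0.7071)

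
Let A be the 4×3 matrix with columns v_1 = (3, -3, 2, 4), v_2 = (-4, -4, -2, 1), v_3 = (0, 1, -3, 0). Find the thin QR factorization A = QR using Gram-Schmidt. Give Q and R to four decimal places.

v_1 = (3, -3, 2, 4); ‖v_1‖ = 6.1644, so q_1 = (0.4867, -0.4867, 0.3244, 0.6489).
q_1·v_2 = 0.4867·(-4) + (-0.4867)·(-4) + 0.3244·(-2) + 0.6489·1 = 0.0000.
u_2 = v_2 + 0.0000·q_1 = (-4.0000, -4.0000, -2.0000, 1.0000).
‖u_2‖ = 6.0828, so q_2 = (-0.6576, -0.6576, -0.3288, 0.1644).
q_1·v_3 = 0.4867·0 + (-0.4867)·1 + 0.3244·(-3) + 0.6489·0 = -1.4600; q_2·v_3 = (-0.6576)·0 + (-0.6576)·1 + (-0.3288)·(-3) + 0.1644·0 = 0.3288.
u_3 = v_3 + 1.4600·q_1 − 0.3288·q_2 = (0.9267, 0.5057, -2.4182, 0.8933).
‖u_3‖ = 2.7857, so q_3 = (0.3327, 0.1815, -0.8681, 0.3207).

Q = [[0.4867, -0.6576, 0.3327], [-0.4867, -0.6576, 0.1815], [0.3244, -0.3288, -0.8681], [0.6489, 0.1644, 0.3207]], R = [[6.1644, 0.0000, -1.4600], [0.0000, 6.0828, 0.3288], [0.0000, 0.0000, 2.7857]]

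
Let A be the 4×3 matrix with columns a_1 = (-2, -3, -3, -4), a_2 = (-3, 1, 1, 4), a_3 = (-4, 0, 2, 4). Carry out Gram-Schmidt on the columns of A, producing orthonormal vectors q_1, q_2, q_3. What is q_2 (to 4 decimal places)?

a_1 = (-2, -3, -3, -4); ‖a_1‖ = 6.1644, so q_1 = (-0.3244, -0.4867, -0.4867, -0.6489).
q_1·a_2 = (-0.3244)·(-3) + (-0.4867)·1 + (-0.4867)·1 + (-0.6489)·4 = -2.5955.
u_2 = a_2 + 2.5955·q_1 = (-3.8421, -0.2632, -0.2632, 2.3158).
‖u_2‖ = 4.5015, so q_2 = (-0.8535, -0.0585, -0.0585, 0.5145).

q_2 = (-0.8535, -0.0585, -0.0585, 0.5145)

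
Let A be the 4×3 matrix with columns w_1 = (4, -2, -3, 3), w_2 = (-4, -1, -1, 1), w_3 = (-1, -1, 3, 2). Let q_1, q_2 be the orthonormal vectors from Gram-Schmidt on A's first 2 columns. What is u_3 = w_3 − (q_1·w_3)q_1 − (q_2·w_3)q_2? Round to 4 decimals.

w_1 = (4, -2, -3, 3); ‖w_1‖ = 6.1644, so q_1 = (0.6489, -0.3244, -0.4867, 0.4867).
q_1·w_2 = 0.6489·(-4) + (-0.3244)·(-1) + (-0.4867)·(-1) + 0.4867·1 = -1.2978.
u_2 = w_2 + 1.2978·q_1 = (-3.1579, -1.4211, -1.6316, 1.6316).
‖u_2‖ = 4.1612, so q_2 = (-0.7589, -0.3415, -0.3921, 0.3921).
q_1·w_3 = 0.6489·(-1) + (-0.3244)·(-1) + (-0.4867)·3 + 0.4867·2 = -0.8111; q_2·w_3 = (-0.7589)·(-1) + (-0.3415)·(-1) + (-0.3921)·3 + 0.3921·2 = 0.7083.
u_3 = w_3 + 0.8111·q_1 − 0.7083·q_2 = (0.0638, -1.0213, 2.8830, 2.1170).

u_3 = (0.0638, -1.0213, 2.8830, 2.1170)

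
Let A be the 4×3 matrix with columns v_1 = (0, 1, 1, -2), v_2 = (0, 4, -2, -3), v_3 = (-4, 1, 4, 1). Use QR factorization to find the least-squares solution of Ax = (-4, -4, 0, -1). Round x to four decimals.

v_1 = (0, 1, 1, -2); ‖v_1‖ = 2.4495, so q_1 = (0.0000, 0.4082, 0.4082, -0.8165).
q_1·v_2 = 0.0000·0 + 0.4082·4 + 0.4082·(-2) + (-0.8165)·(-3) = 3.2660.
u_2 = v_2 − 3.2660·q_1 = (0.0000, 2.6667, -3.3333, -0.3333).
‖u_2‖ = 4.2817, so q_2 = (0.0000, 0.6228, -0.7785, -0.0778).
q_1·v_3 = 0.0000·(-4) + 0.4082·1 + 0.4082·4 + (-0.8165)·1 = 1.2247; q_2·v_3 = 0.0000·(-4) + 0.6228·1 + (-0.7785)·4 + (-0.0778)·1 = -2.5690.
u_3 = v_3 − 1.2247·q_1 + 2.5690·q_2 = (-4.0000, 2.1000, 1.5000, 1.8000).
‖u_3‖ = 5.0892, so q_3 = (-0.7860, 0.4126, 0.2947, 0.3537).
Qᵀb = (-0.8165, -2.4133, 1.1397).
Back-substitute: x_3 = 1.1397/5.0892 = 0.2239.
x_2 = (-2.4133 + 2.5690·0.2239)/4.2817 = -0.4293.
x_1 = (-0.8165 − 3.2660·(-0.4293) − 1.2247·0.2239)/2.4495 = 0.1271.

x = (0.1271, -0.4293, 0.2239)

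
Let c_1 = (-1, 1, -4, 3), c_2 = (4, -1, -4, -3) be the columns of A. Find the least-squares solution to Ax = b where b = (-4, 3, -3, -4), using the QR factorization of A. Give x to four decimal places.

x = (0.2513, 0.1071)

c_1 = (-1, 1, -4, 3); ‖c_1‖ = 5.1962, so e_1 = (-0.1925, 0.1925, -0.7698, 0.5774).
e_1·c_2 = (-0.1925)·4 + 0.1925·(-1) + (-0.7698)·(-4) + 0.5774·(-3) = 0.3849.
u_2 = c_2 − 0.3849·e_1 = (4.0741, -1.0741, -3.7037, -3.2222).
‖u_2‖ = 6.4693, so e_2 = (0.6298, -0.1660, -0.5725, -0.4981).
Qᵀb = (1.3472, 0.6927).
Back-substitute: x_2 = 0.6927/6.4693 = 0.1071.
x_1 = (1.3472 − 0.3849·0.1071)/5.1962 = 0.2513.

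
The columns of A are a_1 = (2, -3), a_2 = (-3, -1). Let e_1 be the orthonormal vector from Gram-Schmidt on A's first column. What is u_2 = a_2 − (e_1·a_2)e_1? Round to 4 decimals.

a_1 = (2, -3); ‖a_1‖ = 3.6056, so e_1 = (0.5547, -0.8321).
e_1·a_2 = 0.5547·(-3) + (-0.8321)·(-1) = -0.8321.
u_2 = a_2 + 0.8321·e_1 = (-2.5385, -1.6923).

u_2 = (-2.5385, -1.6923)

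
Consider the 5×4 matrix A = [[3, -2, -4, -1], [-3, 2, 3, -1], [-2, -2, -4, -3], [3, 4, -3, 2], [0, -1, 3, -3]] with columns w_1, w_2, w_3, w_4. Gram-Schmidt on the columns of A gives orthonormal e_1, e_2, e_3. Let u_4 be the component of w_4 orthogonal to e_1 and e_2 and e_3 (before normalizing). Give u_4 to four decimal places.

u_4 = (-0.8355, -1.1350, -1.1388, -1.0587, -2.5562)

w_1 = (3, -3, -2, 3, 0); ‖w_1‖ = 5.5678, so e_1 = (0.5388, -0.5388, -0.3592, 0.5388, 0.0000).
e_1·w_2 = 0.5388·(-2) + (-0.5388)·2 + (-0.3592)·(-2) + 0.5388·4 + 0.0000·(-1) = 0.7184.
u_2 = w_2 − 0.7184·e_1 = (-2.3871, 2.3871, -1.7419, 3.6129, -1.0000).
‖u_2‖ = 5.3370, so e_2 = (-0.4473, 0.4473, -0.3264, 0.6770, -0.1874).
e_1·w_3 = 0.5388·(-4) + (-0.5388)·3 + (-0.3592)·(-4) + 0.5388·(-3) + 0.0000·3 = -3.9513; e_2·w_3 = (-0.4473)·(-4) + 0.4473·3 + (-0.3264)·(-4) + 0.6770·(-3) + (-0.1874)·3 = 1.8435.
u_3 = w_3 + 3.9513·e_1 − 1.8435·e_2 = (-1.0464, 0.0464, -4.8177, -2.1189, 3.3454).
‖u_3‖ = 6.3237, so e_3 = (-0.1655, 0.0073, -0.7618, -0.3351, 0.5290).
e_1·w_4 = 0.5388·(-1) + (-0.5388)·(-1) + (-0.3592)·(-3) + 0.5388·2 + 0.0000·(-3) = 2.1553; e_2·w_4 = (-0.4473)·(-1) + 0.4473·(-1) + (-0.3264)·(-3) + 0.6770·2 + (-0.1874)·(-3) = 2.8952; e_3·w_4 = (-0.1655)·(-1) + 0.0073·(-1) + (-0.7618)·(-3) + (-0.3351)·2 + 0.5290·(-3) = 0.1864.
u_4 = w_4 − 2.1553·e_1 − 2.8952·e_2 − 0.1864·e_3 = (-0.8355, -1.1350, -1.1388, -1.0587, -2.5562).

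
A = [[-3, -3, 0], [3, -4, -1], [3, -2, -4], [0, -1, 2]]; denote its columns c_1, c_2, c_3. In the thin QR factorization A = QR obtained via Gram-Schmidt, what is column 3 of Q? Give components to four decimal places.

c_1 = (-3, 3, 3, 0); ‖c_1‖ = 5.1962, so q_1 = (-0.5774, 0.5774, 0.5774, 0.0000).
q_1·c_2 = (-0.5774)·(-3) + 0.5774·(-4) + 0.5774·(-2) + 0.0000·(-1) = -1.7321.
u_2 = c_2 + 1.7321·q_1 = (-4.0000, -3.0000, -1.0000, -1.0000).
‖u_2‖ = 5.1962, so q_2 = (-0.7698, -0.5774, -0.1925, -0.1925).
q_1·c_3 = (-0.5774)·0 + 0.5774·(-1) + 0.5774·(-4) + 0.0000·2 = -2.8868; q_2·c_3 = (-0.7698)·0 + (-0.5774)·(-1) + (-0.1925)·(-4) + (-0.1925)·2 = 0.9623.
u_3 = c_3 + 2.8868·q_1 − 0.9623·q_2 = (-0.9259, 1.2222, -2.1481, 2.1852).
‖u_3‖ = 3.4265, so q_3 = (-0.2702, 0.3567, -0.6269, 0.6377).

q_3 = (-0.2702, 0.3567, -0.6269, 0.6377)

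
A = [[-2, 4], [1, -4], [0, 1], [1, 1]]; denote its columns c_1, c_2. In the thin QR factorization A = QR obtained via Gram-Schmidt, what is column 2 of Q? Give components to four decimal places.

e_2 = (0.0896, -0.5825, 0.2689, 0.7618)

c_1 = (-2, 1, 0, 1); ‖c_1‖ = 2.4495, so e_1 = (-0.8165, 0.4082, 0.0000, 0.4082).
e_1·c_2 = (-0.8165)·4 + 0.4082·(-4) + 0.0000·1 + 0.4082·1 = -4.4907.
u_2 = c_2 + 4.4907·e_1 = (0.3333, -2.1667, 1.0000, 2.8333).
‖u_2‖ = 3.7193, so e_2 = (0.0896, -0.5825, 0.2689, 0.7618).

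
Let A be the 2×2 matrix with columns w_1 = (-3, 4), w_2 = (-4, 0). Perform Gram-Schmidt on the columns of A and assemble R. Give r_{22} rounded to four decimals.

r_{22} = 3.2000

w_1 = (-3, 4); ‖w_1‖ = 5.0000, so q_1 = (-0.6000, 0.8000).
q_1·w_2 = (-0.6000)·(-4) + 0.8000·0 = 2.4000.
u_2 = w_2 − 2.4000·q_1 = (-2.5600, -1.9200).
r_{22} = ‖u_2‖ = 3.2000.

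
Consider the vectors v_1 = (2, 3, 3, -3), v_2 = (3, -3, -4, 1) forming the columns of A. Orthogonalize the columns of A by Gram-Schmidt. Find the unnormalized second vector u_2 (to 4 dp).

u_2 = (4.1613, -1.2581, -2.2581, -0.7419)

v_1 = (2, 3, 3, -3); ‖v_1‖ = 5.5678, so e_1 = (0.3592, 0.5388, 0.5388, -0.5388).
e_1·v_2 = 0.3592·3 + 0.5388·(-3) + 0.5388·(-4) + (-0.5388)·1 = -3.2329.
u_2 = v_2 + 3.2329·e_1 = (4.1613, -1.2581, -2.2581, -0.7419).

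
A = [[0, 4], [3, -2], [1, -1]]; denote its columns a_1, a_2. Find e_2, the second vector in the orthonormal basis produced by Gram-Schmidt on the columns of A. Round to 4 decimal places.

e_2 = (0.9969, 0.0249, -0.0748)

a_1 = (0, 3, 1); ‖a_1‖ = 3.1623, so e_1 = (0.0000, 0.9487, 0.3162).
e_1·a_2 = 0.0000·4 + 0.9487·(-2) + 0.3162·(-1) = -2.2136.
u_2 = a_2 + 2.2136·e_1 = (4.0000, 0.1000, -0.3000).
‖u_2‖ = 4.0125, so e_2 = (0.9969, 0.0249, -0.0748).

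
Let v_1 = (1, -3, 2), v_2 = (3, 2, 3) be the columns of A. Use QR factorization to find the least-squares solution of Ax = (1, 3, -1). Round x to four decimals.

x = (-0.7960, 0.3813)

v_1 = (1, -3, 2); ‖v_1‖ = 3.7417, so q_1 = (0.2673, -0.8018, 0.5345).
q_1·v_2 = 0.2673·3 + (-0.8018)·2 + 0.5345·3 = 0.8018.
u_2 = v_2 − 0.8018·q_1 = (2.7857, 2.6429, 2.5714).
‖u_2‖ = 4.6214, so q_2 = (0.6028, 0.5719, 0.5564).
Qᵀb = (-2.6726, 1.7620).
Back-substitute: x_2 = 1.7620/4.6214 = 0.3813.
x_1 = (-2.6726 − 0.8018·0.3813)/3.7417 = -0.7960.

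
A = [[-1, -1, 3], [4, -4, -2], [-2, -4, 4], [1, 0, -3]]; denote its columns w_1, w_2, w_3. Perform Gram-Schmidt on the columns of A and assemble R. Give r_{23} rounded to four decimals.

w_1 = (-1, 4, -2, 1); ‖w_1‖ = 4.6904, so q_1 = (-0.2132, 0.8528, -0.4264, 0.2132).
q_1·w_2 = (-0.2132)·(-1) + 0.8528·(-4) + (-0.4264)·(-4) + 0.2132·0 = -1.4924.
u_2 = w_2 + 1.4924·q_1 = (-1.3182, -2.7273, -4.6364, 0.3182).
‖u_2‖ = 5.5473, so q_2 = (-0.2376, -0.4916, -0.8358, 0.0574).
r_{23} = q_2·w_3 = -3.2448.

r_{23} = -3.2448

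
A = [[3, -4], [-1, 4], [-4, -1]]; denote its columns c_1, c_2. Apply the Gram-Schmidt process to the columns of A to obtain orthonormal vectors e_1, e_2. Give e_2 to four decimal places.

e_1 = c_1/‖c_1‖ = (3, -1, -4)/5.0990 = (0.5883, -0.1961, -0.7845).
r_{12} = e_1·c_2 = -2.3534.
u_2 = c_2 + 2.3534·e_1 = (-2.6154, 3.5385, -2.8462).
‖u_2‖ = 5.2404, so e_2 = (-0.4991, 0.6752, -0.5431).

e_2 = (-0.4991, 0.6752, -0.5431)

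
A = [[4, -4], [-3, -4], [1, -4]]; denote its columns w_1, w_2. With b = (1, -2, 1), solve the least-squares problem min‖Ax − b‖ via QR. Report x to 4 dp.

q_1 = w_1/‖w_1‖ = (4, -3, 1)/5.0990 = (0.7845, -0.5883, 0.1961).
r_{12} = q_1·w_2 = -1.5689.
u_2 = w_2 + 1.5689·q_1 = (-2.7692, -4.9231, -3.6923).
‖u_2‖ = 6.7482, so q_2 = (-0.4104, -0.7295, -0.5472).
Qᵀb = (2.1573, 0.5016).
Back-substitute: x_2 = 0.5016/6.7482 = 0.0743.
x_1 = (2.1573 + 1.5689·0.0743)/5.0990 = 0.4459.

x = (0.4459, 0.0743)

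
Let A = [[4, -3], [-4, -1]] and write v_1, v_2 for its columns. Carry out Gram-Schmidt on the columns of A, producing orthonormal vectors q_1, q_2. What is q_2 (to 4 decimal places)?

q_1 = v_1/‖v_1‖ = (4, -4)/5.6569 = (0.7071, -0.7071).
r_{12} = q_1·v_2 = -1.4142.
u_2 = v_2 + 1.4142·q_1 = (-2.0000, -2.0000).
‖u_2‖ = 2.8284, so q_2 = (-0.7071, -0.7071).

q_2 = (-0.7071, -0.7071)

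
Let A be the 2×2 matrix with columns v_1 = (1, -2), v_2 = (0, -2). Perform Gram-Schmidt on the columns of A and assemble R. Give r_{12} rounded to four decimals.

q_1 = v_1/‖v_1‖ = (1, -2)/2.2361 = (0.4472, -0.8944).
r_{12} = q_1·v_2 = 1.7889.

r_{12} = 1.7889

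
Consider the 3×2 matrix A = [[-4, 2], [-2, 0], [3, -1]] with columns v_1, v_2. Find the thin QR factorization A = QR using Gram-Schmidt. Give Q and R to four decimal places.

Q = [[-0.7428, 0.5307], [-0.3714, -0.8339], [0.5571, 0.1516]], R = [[5.3852, -2.0426], [0.0000, 0.9097]]

v_1 = (-4, -2, 3); ‖v_1‖ = 5.3852, so e_1 = (-0.7428, -0.3714, 0.5571).
e_1·v_2 = (-0.7428)·2 + (-0.3714)·0 + 0.5571·(-1) = -2.0426.
u_2 = v_2 + 2.0426·e_1 = (0.4828, -0.7586, 0.1379).
‖u_2‖ = 0.9097, so e_2 = (0.5307, -0.8339, 0.1516).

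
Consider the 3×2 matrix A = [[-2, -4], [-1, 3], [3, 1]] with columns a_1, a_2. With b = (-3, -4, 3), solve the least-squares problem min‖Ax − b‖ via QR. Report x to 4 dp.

a_1 = (-2, -1, 3); ‖a_1‖ = 3.7417, so e_1 = (-0.5345, -0.2673, 0.8018).
e_1·a_2 = (-0.5345)·(-4) + (-0.2673)·3 + 0.8018·1 = 2.1381.
u_2 = a_2 − 2.1381·e_1 = (-2.8571, 3.5714, -0.7143).
‖u_2‖ = 4.6291, so e_2 = (-0.6172, 0.7715, -0.1543).
Qᵀb = (5.0780, -1.6973).
Back-substitute: x_2 = -1.6973/4.6291 = -0.3667.
x_1 = (5.0780 − 2.1381·(-0.3667))/3.7417 = 1.5667.

x = (1.5667, -0.3667)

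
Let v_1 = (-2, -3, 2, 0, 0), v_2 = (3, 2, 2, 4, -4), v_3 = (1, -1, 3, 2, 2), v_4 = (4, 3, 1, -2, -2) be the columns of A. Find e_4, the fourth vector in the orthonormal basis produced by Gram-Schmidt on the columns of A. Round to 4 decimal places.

e_1 = v_1/‖v_1‖ = (-2, -3, 2, 0, 0)/4.1231 = (-0.4851, -0.7276, 0.4851, 0.0000, 0.0000).
r_{12} = e_1·v_2 = -1.9403.
u_2 = v_2 + 1.9403·e_1 = (2.0588, 0.5882, 2.9412, 4.0000, -4.0000).
‖u_2‖ = 6.7257, so e_2 = (0.3061, 0.0875, 0.4373, 0.5947, -0.5947).
r_{13} = e_1·v_3 = 1.6977; r_{23} = e_2·v_3 = 1.5306.
u_3 = v_3 − 1.6977·e_1 − 1.5306·e_2 = (1.3550, 0.1014, 1.5072, 1.0897, 2.9103).
‖u_3‖ = 3.7115, so e_3 = (0.3651, 0.0273, 0.4061, 0.2936, 0.7841).
r_{14} = e_1·v_4 = -3.6380; r_{24} = e_2·v_4 = 1.9241; r_{34} = e_3·v_4 = -0.2071.
u_4 = v_4 + 3.6380·e_1 − 1.9241·e_2 + 0.2071·e_3 = (1.7219, 0.1903, 2.0074, -3.0835, -0.6933).
‖u_4‖ = 4.1255, so e_4 = (0.4174, 0.0461, 0.4866, -0.7474, -0.1681).

e_4 = (0.4174, 0.0461, 0.4866, -0.7474, -0.1681)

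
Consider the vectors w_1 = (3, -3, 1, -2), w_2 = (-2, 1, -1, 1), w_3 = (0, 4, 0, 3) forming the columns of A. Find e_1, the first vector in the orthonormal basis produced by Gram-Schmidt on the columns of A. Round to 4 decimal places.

e_1 = (0.6255, -0.6255, 0.2085, -0.4170)

e_1 = w_1/‖w_1‖ = (3, -3, 1, -2)/4.7958 = (0.6255, -0.6255, 0.2085, -0.4170).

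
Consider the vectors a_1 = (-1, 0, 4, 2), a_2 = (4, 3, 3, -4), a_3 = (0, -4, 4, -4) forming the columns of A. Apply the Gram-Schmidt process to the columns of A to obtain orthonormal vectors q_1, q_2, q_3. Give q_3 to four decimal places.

q_3 = (-0.1425, -0.7859, 0.2402, -0.5517)

a_1 = (-1, 0, 4, 2); ‖a_1‖ = 4.5826, so q_1 = (-0.2182, 0.0000, 0.8729, 0.4364).
q_1·a_2 = (-0.2182)·4 + 0.0000·3 + 0.8729·3 + 0.4364·(-4) = 0.0000.
u_2 = a_2 + 0.0000·q_1 = (4.0000, 3.0000, 3.0000, -4.0000).
‖u_2‖ = 7.0711, so q_2 = (0.5657, 0.4243, 0.4243, -0.5657).
q_1·a_3 = (-0.2182)·0 + 0.0000·(-4) + 0.8729·4 + 0.4364·(-4) = 1.7457; q_2·a_3 = 0.5657·0 + 0.4243·(-4) + 0.4243·4 + (-0.5657)·(-4) = 2.2627.
u_3 = a_3 − 1.7457·q_1 − 2.2627·q_2 = (-0.8990, -4.9600, 1.5162, -3.4819).
‖u_3‖ = 6.3113, so q_3 = (-0.1425, -0.7859, 0.2402, -0.5517).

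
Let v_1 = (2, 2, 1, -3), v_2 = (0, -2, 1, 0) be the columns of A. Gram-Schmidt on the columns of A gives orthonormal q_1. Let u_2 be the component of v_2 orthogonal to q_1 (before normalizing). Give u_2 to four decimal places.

u_2 = (0.3333, -1.6667, 1.1667, -0.5000)

q_1 = v_1/‖v_1‖ = (2, 2, 1, -3)/4.2426 = (0.4714, 0.4714, 0.2357, -0.7071).
r_{12} = q_1·v_2 = -0.7071.
u_2 = v_2 + 0.7071·q_1 = (0.3333, -1.6667, 1.1667, -0.5000).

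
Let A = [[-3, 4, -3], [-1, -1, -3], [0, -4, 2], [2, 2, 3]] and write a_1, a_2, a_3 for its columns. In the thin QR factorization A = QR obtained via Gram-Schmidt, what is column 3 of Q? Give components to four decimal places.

e_3 = (0.3618, -0.6485, 0.6331, 0.2185)

a_1 = (-3, -1, 0, 2); ‖a_1‖ = 3.7417, so e_1 = (-0.8018, -0.2673, 0.0000, 0.5345).
e_1·a_2 = (-0.8018)·4 + (-0.2673)·(-1) + 0.0000·(-4) + 0.5345·2 = -1.8708.
u_2 = a_2 + 1.8708·e_1 = (2.5000, -1.5000, -4.0000, 3.0000).
‖u_2‖ = 5.7879, so e_2 = (0.4319, -0.2592, -0.6911, 0.5183).
e_1·a_3 = (-0.8018)·(-3) + (-0.2673)·(-3) + 0.0000·2 + 0.5345·3 = 4.8107; e_2·a_3 = 0.4319·(-3) + (-0.2592)·(-3) + (-0.6911)·2 + 0.5183·3 = -0.3455.
u_3 = a_3 − 4.8107·e_1 + 0.3455·e_2 = (1.0064, -1.8038, 1.7612, 0.6077).
‖u_3‖ = 2.7817, so e_3 = (0.3618, -0.6485, 0.6331, 0.2185).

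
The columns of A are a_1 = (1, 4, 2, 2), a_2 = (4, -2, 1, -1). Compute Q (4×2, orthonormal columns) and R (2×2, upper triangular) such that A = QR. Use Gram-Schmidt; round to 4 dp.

q_1 = a_1/‖a_1‖ = (1, 4, 2, 2)/5.0000 = (0.2000, 0.8000, 0.4000, 0.4000).
r_{12} = q_1·a_2 = -0.8000.
u_2 = a_2 + 0.8000·q_1 = (4.1600, -1.3600, 1.3200, -0.6800).
‖u_2‖ = 4.6217, so q_2 = (0.9001, -0.2943, 0.2856, -0.1471).

Q = [[0.2000, 0.9001], [0.8000, -0.2943], [0.4000, 0.2856], [0.4000, -0.1471]], R = [[5.0000, -0.8000], [0.0000, 4.6217]]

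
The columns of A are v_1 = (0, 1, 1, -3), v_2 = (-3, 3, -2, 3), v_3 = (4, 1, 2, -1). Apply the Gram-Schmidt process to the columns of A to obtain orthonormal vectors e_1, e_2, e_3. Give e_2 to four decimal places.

e_1 = v_1/‖v_1‖ = (0, 1, 1, -3)/3.3166 = (0.0000, 0.3015, 0.3015, -0.9045).
r_{12} = e_1·v_2 = -2.4121.
u_2 = v_2 + 2.4121·e_1 = (-3.0000, 3.7273, -1.2727, 0.8182).
‖u_2‖ = 5.0181, so e_2 = (-0.5978, 0.7428, -0.2536, 0.1630).

e_2 = (-0.5978, 0.7428, -0.2536, 0.1630)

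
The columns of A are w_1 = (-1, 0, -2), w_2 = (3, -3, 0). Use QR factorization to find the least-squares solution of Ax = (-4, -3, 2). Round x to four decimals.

q_1 = w_1/‖w_1‖ = (-1, 0, -2)/2.2361 = (-0.4472, 0.0000, -0.8944).
r_{12} = q_1·w_2 = -1.3416.
u_2 = w_2 + 1.3416·q_1 = (2.4000, -3.0000, -1.2000).
‖u_2‖ = 4.0249, so q_2 = (0.5963, -0.7454, -0.2981).
Qᵀb = (0.0000, -0.7454).
Back-substitute: x_2 = -0.7454/4.0249 = -0.1852.
x_1 = (0.0000 + 1.3416·(-0.1852))/2.2361 = -0.1111.

x = (-0.1111, -0.1852)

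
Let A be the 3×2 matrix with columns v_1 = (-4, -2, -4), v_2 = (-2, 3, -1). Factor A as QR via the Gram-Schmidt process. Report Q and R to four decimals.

q_1 = v_1/‖v_1‖ = (-4, -2, -4)/6.0000 = (-0.6667, -0.3333, -0.6667).
r_{12} = q_1·v_2 = 1.0000.
u_2 = v_2 − 1.0000·q_1 = (-1.3333, 3.3333, -0.3333).
‖u_2‖ = 3.6056, so q_2 = (-0.3698, 0.9245, -0.0925).

Q = [[-0.6667, -0.3698], [-0.3333, 0.9245], [-0.6667, -0.0925]], R = [[6.0000, 1.0000], [0.0000, 3.6056]]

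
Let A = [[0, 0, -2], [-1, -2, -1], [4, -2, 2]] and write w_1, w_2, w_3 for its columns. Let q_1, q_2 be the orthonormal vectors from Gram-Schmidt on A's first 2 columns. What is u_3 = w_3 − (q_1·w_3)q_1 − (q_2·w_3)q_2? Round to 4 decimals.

u_3 = (-2.0000, 0.0000, 0.0000)

w_1 = (0, -1, 4); ‖w_1‖ = 4.1231, so q_1 = (0.0000, -0.2425, 0.9701).
q_1·w_2 = 0.0000·0 + (-0.2425)·(-2) + 0.9701·(-2) = -1.4552.
u_2 = w_2 + 1.4552·q_1 = (0.0000, -2.3529, -0.5882).
‖u_2‖ = 2.4254, so q_2 = (0.0000, -0.9701, -0.2425).
q_1·w_3 = 0.0000·(-2) + (-0.2425)·(-1) + 0.9701·2 = 2.1828; q_2·w_3 = 0.0000·(-2) + (-0.9701)·(-1) + (-0.2425)·2 = 0.4851.
u_3 = w_3 − 2.1828·q_1 − 0.4851·q_2 = (-2.0000, 0.0000, 0.0000).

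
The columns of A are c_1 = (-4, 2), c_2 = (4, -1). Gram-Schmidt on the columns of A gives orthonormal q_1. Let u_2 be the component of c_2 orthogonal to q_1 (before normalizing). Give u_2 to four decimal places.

u_2 = (0.4000, 0.8000)

c_1 = (-4, 2); ‖c_1‖ = 4.4721, so q_1 = (-0.8944, 0.4472).
q_1·c_2 = (-0.8944)·4 + 0.4472·(-1) = -4.0249.
u_2 = c_2 + 4.0249·q_1 = (0.4000, 0.8000).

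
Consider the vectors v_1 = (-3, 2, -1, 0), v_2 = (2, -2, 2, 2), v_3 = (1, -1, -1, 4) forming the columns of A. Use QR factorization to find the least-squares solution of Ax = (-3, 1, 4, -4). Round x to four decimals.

x = (1.5388, 1.8495, -1.9126)

v_1 = (-3, 2, -1, 0); ‖v_1‖ = 3.7417, so e_1 = (-0.8018, 0.5345, -0.2673, 0.0000).
e_1·v_2 = (-0.8018)·2 + 0.5345·(-2) + (-0.2673)·2 + 0.0000·2 = -3.2071.
u_2 = v_2 + 3.2071·e_1 = (-0.5714, -0.2857, 1.1429, 2.0000).
‖u_2‖ = 2.3905, so e_2 = (-0.2390, -0.1195, 0.4781, 0.8367).
e_1·v_3 = (-0.8018)·1 + 0.5345·(-1) + (-0.2673)·(-1) + 0.0000·4 = -1.0690; e_2·v_3 = (-0.2390)·1 + (-0.1195)·(-1) + 0.4781·(-1) + 0.8367·4 = 2.7490.
u_3 = v_3 + 1.0690·e_1 − 2.7490·e_2 = (0.8000, -0.1000, -2.6000, 1.7000).
‖u_3‖ = 3.2094, so e_3 = (0.2493, -0.0312, -0.8101, 0.5297).
Qᵀb = (1.8708, -0.8367, -6.1383).
Back-substitute: x_3 = -6.1383/3.2094 = -1.9126.
x_2 = (-0.8367 − 2.7490·(-1.9126))/2.3905 = 1.8495.
x_1 = (1.8708 + 3.2071·1.8495 + 1.0690·(-1.9126))/3.7417 = 1.5388.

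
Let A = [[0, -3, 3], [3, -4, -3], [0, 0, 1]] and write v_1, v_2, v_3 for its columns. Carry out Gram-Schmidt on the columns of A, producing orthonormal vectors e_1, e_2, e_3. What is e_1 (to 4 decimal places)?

e_1 = (0.0000, 1.0000, 0.0000)

v_1 = (0, 3, 0); ‖v_1‖ = 3.0000, so e_1 = (0.0000, 1.0000, 0.0000).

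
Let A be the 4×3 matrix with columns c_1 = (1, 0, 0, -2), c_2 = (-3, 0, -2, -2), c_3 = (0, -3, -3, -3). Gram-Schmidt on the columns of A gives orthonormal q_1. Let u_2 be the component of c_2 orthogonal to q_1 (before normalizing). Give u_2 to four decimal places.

c_1 = (1, 0, 0, -2); ‖c_1‖ = 2.2361, so q_1 = (0.4472, 0.0000, 0.0000, -0.8944).
q_1·c_2 = 0.4472·(-3) + 0.0000·0 + 0.0000·(-2) + (-0.8944)·(-2) = 0.4472.
u_2 = c_2 − 0.4472·q_1 = (-3.2000, 0.0000, -2.0000, -1.6000).

u_2 = (-3.2000, 0.0000, -2.0000, -1.6000)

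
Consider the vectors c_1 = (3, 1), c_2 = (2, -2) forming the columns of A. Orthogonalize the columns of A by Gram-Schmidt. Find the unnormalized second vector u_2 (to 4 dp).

u_2 = (0.8000, -2.4000)

q_1 = c_1/‖c_1‖ = (3, 1)/3.1623 = (0.9487, 0.3162).
r_{12} = q_1·c_2 = 1.2649.
u_2 = c_2 − 1.2649·q_1 = (0.8000, -2.4000).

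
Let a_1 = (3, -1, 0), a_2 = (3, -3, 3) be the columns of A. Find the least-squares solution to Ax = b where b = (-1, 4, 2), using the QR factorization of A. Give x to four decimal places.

q_1 = a_1/‖a_1‖ = (3, -1, 0)/3.1623 = (0.9487, -0.3162, 0.0000).
r_{12} = q_1·a_2 = 3.7947.
u_2 = a_2 − 3.7947·q_1 = (-0.6000, -1.8000, 3.0000).
‖u_2‖ = 3.5496, so q_2 = (-0.1690, -0.5071, 0.8452).
Qᵀb = (-2.2136, -0.1690).
Back-substitute: x_2 = -0.1690/3.5496 = -0.0476.
x_1 = (-2.2136 − 3.7947·(-0.0476))/3.1623 = -0.6429.

x = (-0.6429, -0.0476)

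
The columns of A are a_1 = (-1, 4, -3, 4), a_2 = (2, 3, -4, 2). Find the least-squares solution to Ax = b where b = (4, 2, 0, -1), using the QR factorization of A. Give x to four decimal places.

x = (-0.7407, 1.0370)

a_1 = (-1, 4, -3, 4); ‖a_1‖ = 6.4807, so e_1 = (-0.1543, 0.6172, -0.4629, 0.6172).
e_1·a_2 = (-0.1543)·2 + 0.6172·3 + (-0.4629)·(-4) + 0.6172·2 = 4.6291.
u_2 = a_2 − 4.6291·e_1 = (2.7143, 0.1429, -1.8571, -0.8571).
‖u_2‖ = 3.4017, so e_2 = (0.7979, 0.0420, -0.5459, -0.2520).
Qᵀb = (0.0000, 3.5277).
Back-substitute: x_2 = 3.5277/3.4017 = 1.0370.
x_1 = (0.0000 − 4.6291·1.0370)/6.4807 = -0.7407.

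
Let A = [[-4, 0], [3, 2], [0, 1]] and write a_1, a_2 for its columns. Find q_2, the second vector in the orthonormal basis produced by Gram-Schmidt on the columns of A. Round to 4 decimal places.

a_1 = (-4, 3, 0); ‖a_1‖ = 5.0000, so q_1 = (-0.8000, 0.6000, 0.0000).
q_1·a_2 = (-0.8000)·0 + 0.6000·2 + 0.0000·1 = 1.2000.
u_2 = a_2 − 1.2000·q_1 = (0.9600, 1.2800, 1.0000).
‖u_2‖ = 1.8868, so q_2 = (0.5088, 0.6784, 0.5300).

q_2 = (0.5088, 0.6784, 0.5300)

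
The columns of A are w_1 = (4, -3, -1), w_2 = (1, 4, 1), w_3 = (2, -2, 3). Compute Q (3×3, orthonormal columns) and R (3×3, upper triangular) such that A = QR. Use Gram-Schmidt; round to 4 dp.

w_1 = (4, -3, -1); ‖w_1‖ = 5.0990, so q_1 = (0.7845, -0.5883, -0.1961).
q_1·w_2 = 0.7845·1 + (-0.5883)·4 + (-0.1961)·1 = -1.7650.
u_2 = w_2 + 1.7650·q_1 = (2.3846, 2.9615, 0.6538).
‖u_2‖ = 3.8581, so q_2 = (0.6181, 0.7676, 0.1695).
q_1·w_3 = 0.7845·2 + (-0.5883)·(-2) + (-0.1961)·3 = 2.1573; q_2·w_3 = 0.6181·2 + 0.7676·(-2) + 0.1695·3 = 0.2094.
u_3 = w_3 − 2.1573·q_1 − 0.2094·q_2 = (0.1783, -0.8915, 3.3876).
‖u_3‖ = 3.5075, so q_3 = (0.0508, -0.2542, 0.9658).

Q = [[0.7845, 0.6181, 0.0508], [-0.5883, 0.7676, -0.2542], [-0.1961, 0.1695, 0.9658]], R = [[5.0990, -1.7650, 2.1573], [0.0000, 3.8581, 0.2094], [0.0000, 0.0000, 3.5075]]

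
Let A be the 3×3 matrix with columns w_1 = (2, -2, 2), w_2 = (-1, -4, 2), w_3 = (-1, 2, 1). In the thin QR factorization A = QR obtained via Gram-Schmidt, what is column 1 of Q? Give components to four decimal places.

q_1 = (0.5774, -0.5774, 0.5774)

w_1 = (2, -2, 2); ‖w_1‖ = 3.4641, so q_1 = (0.5774, -0.5774, 0.5774).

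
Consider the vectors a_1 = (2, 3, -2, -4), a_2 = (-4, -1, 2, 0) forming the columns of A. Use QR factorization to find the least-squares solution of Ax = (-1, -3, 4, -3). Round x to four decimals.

e_1 = a_1/‖a_1‖ = (2, 3, -2, -4)/5.7446 = (0.3482, 0.5222, -0.3482, -0.6963).
r_{12} = e_1·a_2 = -2.6112.
u_2 = a_2 + 2.6112·e_1 = (-3.0909, 0.3636, 1.0909, -1.8182).
‖u_2‖ = 3.7659, so e_2 = (-0.8208, 0.0966, 0.2897, -0.4828).
Qᵀb = (-1.2185, 3.1382).
Back-substitute: x_2 = 3.1382/3.7659 = 0.8333.
x_1 = (-1.2185 + 2.6112·0.8333)/5.7446 = 0.1667.

x = (0.1667, 0.8333)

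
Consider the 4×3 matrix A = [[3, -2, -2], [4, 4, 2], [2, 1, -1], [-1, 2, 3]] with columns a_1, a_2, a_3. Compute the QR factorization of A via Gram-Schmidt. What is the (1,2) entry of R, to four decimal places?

q_1 = a_1/‖a_1‖ = (3, 4, 2, -1)/5.4772 = (0.5477, 0.7303, 0.3651, -0.1826).
r_{12} = q_1·a_2 = 1.8257.

r_{12} = 1.8257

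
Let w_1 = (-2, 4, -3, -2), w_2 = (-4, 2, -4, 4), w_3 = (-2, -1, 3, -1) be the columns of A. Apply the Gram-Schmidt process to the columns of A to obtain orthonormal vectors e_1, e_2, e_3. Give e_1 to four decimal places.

e_1 = (-0.3482, 0.6963, -0.5222, -0.3482)

w_1 = (-2, 4, -3, -2); ‖w_1‖ = 5.7446, so e_1 = (-0.3482, 0.6963, -0.5222, -0.3482).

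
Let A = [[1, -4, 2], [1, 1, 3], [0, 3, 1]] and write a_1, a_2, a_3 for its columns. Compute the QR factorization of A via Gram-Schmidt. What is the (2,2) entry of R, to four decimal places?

r_{22} = 4.6368

e_1 = a_1/‖a_1‖ = (1, 1, 0)/1.4142 = (0.7071, 0.7071, 0.0000).
r_{12} = e_1·a_2 = -2.1213.
u_2 = a_2 + 2.1213·e_1 = (-2.5000, 2.5000, 3.0000).
r_{22} = ‖u_2‖ = 4.6368.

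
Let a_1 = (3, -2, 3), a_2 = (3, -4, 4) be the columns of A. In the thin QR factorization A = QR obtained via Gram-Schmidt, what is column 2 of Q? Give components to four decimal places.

a_1 = (3, -2, 3); ‖a_1‖ = 4.6904, so e_1 = (0.6396, -0.4264, 0.6396).
e_1·a_2 = 0.6396·3 + (-0.4264)·(-4) + 0.6396·4 = 6.1828.
u_2 = a_2 − 6.1828·e_1 = (-0.9545, -1.3636, 0.0455).
‖u_2‖ = 1.6652, so e_2 = (-0.5732, -0.8189, 0.0273).

e_2 = (-0.5732, -0.8189, 0.0273)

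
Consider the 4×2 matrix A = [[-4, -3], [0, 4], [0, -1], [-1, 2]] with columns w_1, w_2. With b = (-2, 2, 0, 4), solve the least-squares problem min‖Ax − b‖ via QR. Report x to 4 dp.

w_1 = (-4, 0, 0, -1); ‖w_1‖ = 4.1231, so e_1 = (-0.9701, 0.0000, 0.0000, -0.2425).
e_1·w_2 = (-0.9701)·(-3) + 0.0000·4 + 0.0000·(-1) + (-0.2425)·2 = 2.4254.
u_2 = w_2 − 2.4254·e_1 = (-0.6471, 4.0000, -1.0000, 2.5882).
‖u_2‖ = 4.9110, so e_2 = (-0.1318, 0.8145, -0.2036, 0.5270).
Qᵀb = (0.9701, 4.0006).
Back-substitute: x_2 = 4.0006/4.9110 = 0.8146.
x_1 = (0.9701 − 2.4254·0.8146)/4.1231 = -0.2439.

x = (-0.2439, 0.8146)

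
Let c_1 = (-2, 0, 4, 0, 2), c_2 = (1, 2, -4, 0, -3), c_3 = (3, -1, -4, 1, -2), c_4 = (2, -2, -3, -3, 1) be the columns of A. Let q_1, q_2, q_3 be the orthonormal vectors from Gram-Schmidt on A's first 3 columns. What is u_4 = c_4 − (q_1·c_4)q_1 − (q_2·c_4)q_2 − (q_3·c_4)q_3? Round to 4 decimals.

c_1 = (-2, 0, 4, 0, 2); ‖c_1‖ = 4.8990, so q_1 = (-0.4082, 0.0000, 0.8165, 0.0000, 0.4082).
q_1·c_2 = (-0.4082)·1 + 0.0000·2 + 0.8165·(-4) + 0.0000·0 + 0.4082·(-3) = -4.8990.
u_2 = c_2 + 4.8990·q_1 = (-1.0000, 2.0000, 0.0000, 0.0000, -1.0000).
‖u_2‖ = 2.4495, so q_2 = (-0.4082, 0.8165, 0.0000, 0.0000, -0.4082).
q_1·c_3 = (-0.4082)·3 + 0.0000·(-1) + 0.8165·(-4) + 0.0000·1 + 0.4082·(-2) = -5.3072; q_2·c_3 = (-0.4082)·3 + 0.8165·(-1) + 0.0000·(-4) + 0.0000·1 + (-0.4082)·(-2) = -1.2247.
u_3 = c_3 + 5.3072·q_1 + 1.2247·q_2 = (0.3333, 0.0000, 0.3333, 1.0000, -0.3333).
‖u_3‖ = 1.1547, so q_3 = (0.2887, 0.0000, 0.2887, 0.8660, -0.2887).
q_1·c_4 = (-0.4082)·2 + 0.0000·(-2) + 0.8165·(-3) + 0.0000·(-3) + 0.4082·1 = -2.8577; q_2·c_4 = (-0.4082)·2 + 0.8165·(-2) + 0.0000·(-3) + 0.0000·(-3) + (-0.4082)·1 = -2.8577; q_3·c_4 = 0.2887·2 + 0.0000·(-2) + 0.2887·(-3) + 0.8660·(-3) + (-0.2887)·1 = -3.1754.
u_4 = c_4 + 2.8577·q_1 + 2.8577·q_2 + 3.1754·q_3 = (0.5833, 0.3333, 0.2500, -0.2500, 0.0833).

u_4 = (0.5833, 0.3333, 0.2500, -0.2500, 0.0833)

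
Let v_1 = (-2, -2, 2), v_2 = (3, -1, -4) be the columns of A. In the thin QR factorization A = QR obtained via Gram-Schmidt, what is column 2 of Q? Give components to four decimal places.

e_2 = (0.2673, -0.8018, -0.5345)

v_1 = (-2, -2, 2); ‖v_1‖ = 3.4641, so e_1 = (-0.5774, -0.5774, 0.5774).
e_1·v_2 = (-0.5774)·3 + (-0.5774)·(-1) + 0.5774·(-4) = -3.4641.
u_2 = v_2 + 3.4641·e_1 = (1.0000, -3.0000, -2.0000).
‖u_2‖ = 3.7417, so e_2 = (0.2673, -0.8018, -0.5345).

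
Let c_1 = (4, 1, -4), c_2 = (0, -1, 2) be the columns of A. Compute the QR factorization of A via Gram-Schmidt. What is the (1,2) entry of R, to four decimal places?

r_{12} = -1.5667

c_1 = (4, 1, -4); ‖c_1‖ = 5.7446, so q_1 = (0.6963, 0.1741, -0.6963).
r_{12} = q_1·c_2 = -1.5667.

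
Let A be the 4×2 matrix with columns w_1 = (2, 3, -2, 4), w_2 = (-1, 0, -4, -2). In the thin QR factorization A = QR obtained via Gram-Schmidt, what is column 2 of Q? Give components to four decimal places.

w_1 = (2, 3, -2, 4); ‖w_1‖ = 5.7446, so q_1 = (0.3482, 0.5222, -0.3482, 0.6963).
q_1·w_2 = 0.3482·(-1) + 0.5222·0 + (-0.3482)·(-4) + 0.6963·(-2) = -0.3482.
u_2 = w_2 + 0.3482·q_1 = (-0.8788, 0.1818, -4.1212, -1.7576).
‖u_2‖ = 4.5693, so q_2 = (-0.1923, 0.0398, -0.9019, -0.3846).

q_2 = (-0.1923, 0.0398, -0.9019, -0.3846)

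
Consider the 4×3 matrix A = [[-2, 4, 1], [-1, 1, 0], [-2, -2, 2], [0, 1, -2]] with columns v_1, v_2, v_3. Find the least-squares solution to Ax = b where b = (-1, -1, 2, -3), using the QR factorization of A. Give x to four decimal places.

v_1 = (-2, -1, -2, 0); ‖v_1‖ = 3.0000, so e_1 = (-0.6667, -0.3333, -0.6667, 0.0000).
e_1·v_2 = (-0.6667)·4 + (-0.3333)·1 + (-0.6667)·(-2) + 0.0000·1 = -1.6667.
u_2 = v_2 + 1.6667·e_1 = (2.8889, 0.4444, -3.1111, 1.0000).
‖u_2‖ = 4.3843, so e_2 = (0.6589, 0.1014, -0.7096, 0.2281).
e_1·v_3 = (-0.6667)·1 + (-0.3333)·0 + (-0.6667)·2 + 0.0000·(-2) = -2.0000; e_2·v_3 = 0.6589·1 + 0.1014·0 + (-0.7096)·2 + 0.2281·(-2) = -1.2165.
u_3 = v_3 + 2.0000·e_1 + 1.2165·e_2 = (0.4682, -0.5434, -0.1965, -1.7225).
‖u_3‖ = 1.8762, so e_3 = (0.2495, -0.2896, -0.1047, -0.9181).
Qᵀb = (-0.3333, -2.8637, 2.5848).
Back-substitute: x_3 = 2.5848/1.8762 = 1.3777.
x_2 = (-2.8637 + 1.2165·1.3777)/4.3843 = -0.2709.
x_1 = (-0.3333 + 1.6667·(-0.2709) + 2.0000·1.3777)/3.0000 = 0.6568.

x = (0.6568, -0.2709, 1.3777)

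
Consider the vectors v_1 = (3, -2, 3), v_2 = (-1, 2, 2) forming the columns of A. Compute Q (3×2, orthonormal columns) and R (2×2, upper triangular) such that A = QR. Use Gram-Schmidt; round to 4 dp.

Q = [[0.6396, -0.2886], [-0.4264, 0.6380], [0.6396, 0.7139]], R = [[4.6904, -0.2132], [0.0000, 2.9924]]

e_1 = v_1/‖v_1‖ = (3, -2, 3)/4.6904 = (0.6396, -0.4264, 0.6396).
r_{12} = e_1·v_2 = -0.2132.
u_2 = v_2 + 0.2132·e_1 = (-0.8636, 1.9091, 2.1364).
‖u_2‖ = 2.9924, so e_2 = (-0.2886, 0.6380, 0.7139).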